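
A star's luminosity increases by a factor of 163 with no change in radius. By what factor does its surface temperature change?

factor ≈ 3.57

P ∝ T⁴ ⇒ T ∝ P^(1/4), so T scales by (163)^(1/4) = 3.57.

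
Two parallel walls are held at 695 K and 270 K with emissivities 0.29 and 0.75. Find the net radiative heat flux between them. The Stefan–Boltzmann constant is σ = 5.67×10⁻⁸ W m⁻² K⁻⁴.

q ≈ 3420 W/m²

For two large parallel gray plates, q = σ(T₁⁴ − T₂⁴) / (1/ε₁ + 1/ε₂ − 1).
1/ε₁ + 1/ε₂ − 1 = 1/0.29 + 1/0.75 − 1 = 3.782.
T₁⁴ − T₂⁴ = 2.33×10^11 − 5.31×10^9 = 2.28×10^11 K⁴.
q = 5.67×10⁻⁸ × 2.28×10^11 / 3.782 = 3420 W/m².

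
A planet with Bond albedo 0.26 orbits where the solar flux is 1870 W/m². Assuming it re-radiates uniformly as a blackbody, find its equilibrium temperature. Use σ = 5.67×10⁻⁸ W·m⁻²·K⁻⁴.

Power absorbed = (1−a)S·πR²; power emitted = 4πR²σT⁴. Equating and cancelling πR²:
T = ((1−a)S / 4σ)^(1/4) = (1380 / (4 × 5.67×10⁻⁸))^(1/4) = (6.10×10^9)^(1/4).
T = 279 K.

T ≈ 279 K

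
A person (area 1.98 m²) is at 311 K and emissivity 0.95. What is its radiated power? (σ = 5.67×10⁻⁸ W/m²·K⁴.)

Stefan–Boltzmann: P = εσAT⁴ = 0.95 × 5.67×10⁻⁸ × 1.98 × (311)⁴ = 0.95 × 5.67×10⁻⁸ × 1.98 × 9.35×10^9.
P = 998 W.

P ≈ 998 W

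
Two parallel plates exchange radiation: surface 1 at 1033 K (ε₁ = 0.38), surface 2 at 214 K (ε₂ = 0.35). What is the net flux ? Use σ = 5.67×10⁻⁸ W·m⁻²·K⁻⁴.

For two large parallel gray plates, q = σ(T₁⁴ − T₂⁴) / (1/ε₁ + 1/ε₂ − 1).
1/ε₁ + 1/ε₂ − 1 = 1/0.38 + 1/0.35 − 1 = 4.489.
T₁⁴ − T₂⁴ = 1.14×10^12 − 2.10×10^9 = 1.14×10^12 K⁴.
q = 5.67×10⁻⁸ × 1.14×10^12 / 4.489 = 14400 W/m².

q ≈ 14400 W/m²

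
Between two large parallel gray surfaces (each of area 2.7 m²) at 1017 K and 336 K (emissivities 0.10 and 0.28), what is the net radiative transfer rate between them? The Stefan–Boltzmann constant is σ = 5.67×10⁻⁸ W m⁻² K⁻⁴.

For two large parallel gray plates, q = σ(T₁⁴ − T₂⁴) / (1/ε₁ + 1/ε₂ − 1).
1/ε₁ + 1/ε₂ − 1 = 1/0.10 + 1/0.28 − 1 = 12.57.
T₁⁴ − T₂⁴ = 1.07×10^12 − 1.27×10^10 = 1.06×10^12 K⁴.
q = 5.67×10⁻⁸ × 1.06×10^12 / 12.57 = 4770 W/m².
Q = q·A = 4770 × 2.7 = 12900 W.

Q ≈ 12900 W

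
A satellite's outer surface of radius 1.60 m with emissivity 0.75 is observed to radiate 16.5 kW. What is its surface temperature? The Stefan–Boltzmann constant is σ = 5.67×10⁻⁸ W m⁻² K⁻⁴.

T ≈ 331 K

A = 4πr² = 4π × (1.60)² = 32.2 m².
From P = εσAT⁴, T = (P / εσA)^(1/4) = (16500 / (0.75 × 5.67×10⁻⁸ × 32.2))^(1/4).
T = (1.21×10^10)^(1/4) = 331 K.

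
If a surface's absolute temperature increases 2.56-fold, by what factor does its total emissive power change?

factor ≈ 42.9

P ∝ T⁴, so the power scales as (2.56)⁴ = 42.9.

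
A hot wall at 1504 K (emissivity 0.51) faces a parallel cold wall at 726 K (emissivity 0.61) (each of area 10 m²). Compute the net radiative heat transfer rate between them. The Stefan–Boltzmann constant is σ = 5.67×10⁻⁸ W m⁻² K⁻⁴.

Q ≈ 1.06×10^6 W

For two large parallel gray plates, q = σ(T₁⁴ − T₂⁴) / (1/ε₁ + 1/ε₂ − 1).
1/ε₁ + 1/ε₂ − 1 = 1/0.51 + 1/0.61 − 1 = 2.600.
T₁⁴ − T₂⁴ = 5.12×10^12 − 2.78×10^11 = 4.84×10^12 K⁴.
q = 5.67×10⁻⁸ × 4.84×10^12 / 2.600 = 1.06×10^5 W/m².
Q = q·A = 1.06×10^5 × 10 = 1.06×10^6 W.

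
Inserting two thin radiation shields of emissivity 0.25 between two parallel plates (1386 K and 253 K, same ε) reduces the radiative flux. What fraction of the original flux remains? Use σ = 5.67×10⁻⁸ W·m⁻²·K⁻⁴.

ratio ≈ 0.333

With N identical shields there are N+1 = 3 gaps in series, each with the same radiative resistance, so the flux falls to 1/(N+1) of its unshielded value.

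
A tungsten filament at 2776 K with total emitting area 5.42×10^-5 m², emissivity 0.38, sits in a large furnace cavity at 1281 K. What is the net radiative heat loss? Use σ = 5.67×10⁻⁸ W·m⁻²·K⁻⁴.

Q ≈ 66.2 W

Q = εσA(T⁴ − T_s⁴). T⁴ − T_s⁴ = (2776)⁴ − (1281)⁴ = 5.94×10^13 − 2.69×10^12 = 5.67×10^13 K⁴.
Q = 0.38 × 5.67×10⁻⁸ × 5.42×10^-5 × 5.67×10^13 = 66.2 W.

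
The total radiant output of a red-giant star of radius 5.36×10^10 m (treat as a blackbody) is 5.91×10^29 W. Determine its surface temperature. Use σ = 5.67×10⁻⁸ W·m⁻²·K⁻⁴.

T ≈ 4120 K

A = 4πr² = 4π × (5.36×10^10)² = 3.61×10^22 m².
From P = σAT⁴, T = (P / σA)^(1/4) = (5.91×10^29 / (5.67×10⁻⁸ × 3.61×10^22))^(1/4).
T = (2.89×10^14)^(1/4) = 4120 K.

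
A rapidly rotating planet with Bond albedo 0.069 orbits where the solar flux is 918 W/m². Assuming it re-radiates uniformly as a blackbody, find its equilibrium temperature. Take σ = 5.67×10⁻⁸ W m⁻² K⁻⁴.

Power absorbed = (1−a)S·πR²; power emitted = 4πR²σT⁴. Equating and cancelling πR²:
T = ((1−a)S / 4σ)^(1/4) = (855 / (4 × 5.67×10⁻⁸))^(1/4) = (3.77×10^9)^(1/4).
T = 248 K.

T ≈ 248 K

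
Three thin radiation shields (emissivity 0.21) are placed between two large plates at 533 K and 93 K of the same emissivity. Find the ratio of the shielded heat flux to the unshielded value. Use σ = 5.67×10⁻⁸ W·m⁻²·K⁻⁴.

ratio ≈ 0.250

With N identical shields there are N+1 = 4 gaps in series, each with the same radiative resistance, so the flux falls to 1/(N+1) of its unshielded value.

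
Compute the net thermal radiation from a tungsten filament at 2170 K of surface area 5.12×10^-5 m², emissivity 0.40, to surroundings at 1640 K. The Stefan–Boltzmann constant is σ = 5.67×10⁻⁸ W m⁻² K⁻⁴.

Q = εσA(T⁴ − T_s⁴). T⁴ − T_s⁴ = (2170)⁴ − (1640)⁴ = 2.22×10^13 − 7.23×10^12 = 1.49×10^13 K⁴.
Q = 0.40 × 5.67×10⁻⁸ × 5.12×10^-5 × 1.49×10^13 = 17.3 W.

Q ≈ 17.3 W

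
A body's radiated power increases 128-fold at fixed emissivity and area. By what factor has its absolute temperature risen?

factor ≈ 3.36

P ∝ T⁴ ⇒ T ∝ P^(1/4), so T scales by (128)^(1/4) = 3.36.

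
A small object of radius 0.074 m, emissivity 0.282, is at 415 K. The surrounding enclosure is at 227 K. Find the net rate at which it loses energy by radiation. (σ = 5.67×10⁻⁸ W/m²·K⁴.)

A = 4πr² = 4π × (0.074)² = 0.0688 m².
Q = εσA(T⁴ − T_s⁴). T⁴ − T_s⁴ = (415)⁴ − (227)⁴ = 2.97×10^10 − 2.66×10^9 = 2.70×10^10 K⁴.
Q = 0.282 × 5.67×10⁻⁸ × 0.0688 × 2.70×10^10 = 29.7 W.

Q ≈ 29.7 W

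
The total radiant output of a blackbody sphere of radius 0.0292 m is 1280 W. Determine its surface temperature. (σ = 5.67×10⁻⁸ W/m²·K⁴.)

T ≈ 1200 K

A = 4πr² = 4π × (0.0292)² = 0.0107 m².
From P = σAT⁴, T = (P / σA)^(1/4) = (1280 / (5.67×10⁻⁸ × 0.0107))^(1/4).
T = (2.11×10^12)^(1/4) = 1200 K.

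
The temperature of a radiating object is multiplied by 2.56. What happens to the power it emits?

P ∝ T⁴, so the power scales as (2.56)⁴ = 42.9.

factor ≈ 42.9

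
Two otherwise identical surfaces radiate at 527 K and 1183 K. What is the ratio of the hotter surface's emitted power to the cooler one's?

ratio ≈ 25.4

P ∝ T⁴, so the ratio is (1183/527)⁴ = (2.245)⁴ = 25.4.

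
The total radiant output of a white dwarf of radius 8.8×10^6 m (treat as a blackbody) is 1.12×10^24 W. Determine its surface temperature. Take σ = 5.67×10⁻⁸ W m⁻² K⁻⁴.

A = 4πr² = 4π × (8.8×10^6)² = 9.73×10^14 m².
From P = σAT⁴, T = (P / σA)^(1/4) = (1.12×10^24 / (5.67×10⁻⁸ × 9.73×10^14))^(1/4).
T = (2.03×10^16)^(1/4) = 11900 K.

T ≈ 11900 K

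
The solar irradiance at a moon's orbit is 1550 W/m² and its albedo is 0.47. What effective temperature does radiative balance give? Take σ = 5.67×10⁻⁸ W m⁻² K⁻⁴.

T ≈ 245 K

Power absorbed = (1−a)S·πR²; power emitted = 4πR²σT⁴. Equating and cancelling πR²:
T = ((1−a)S / 4σ)^(1/4) = (822 / (4 × 5.67×10⁻⁸))^(1/4) = (3.62×10^9)^(1/4).
T = 245 K.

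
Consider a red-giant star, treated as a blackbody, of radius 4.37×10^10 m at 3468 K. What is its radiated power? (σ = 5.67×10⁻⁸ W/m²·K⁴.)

A = 4πr² = 4π × (4.37×10^10)² = 2.40×10^22 m².
P = σAT⁴ = 5.67×10⁻⁸ × 2.40×10^22 × (3468)⁴ = 5.67×10⁻⁸ × 2.40×10^22 × 1.45×10^14.
P = 1.97×10^29 W.

P ≈ 1.97×10^29 W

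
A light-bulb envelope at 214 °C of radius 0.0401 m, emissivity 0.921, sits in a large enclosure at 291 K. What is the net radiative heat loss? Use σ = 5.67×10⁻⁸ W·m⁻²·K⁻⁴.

Q ≈ 51.8 W

A = 4πr² = 4π × (0.0401)² = 0.0202 m².
Convert: 214 °C = 487 K.
Q = εσA(T⁴ − T_s⁴). T⁴ − T_s⁴ = (487)⁴ − (291)⁴ = 5.62×10^10 − 7.17×10^9 = 4.91×10^10 K⁴.
Q = 0.921 × 5.67×10⁻⁸ × 0.0202 × 4.91×10^10 = 51.8 W.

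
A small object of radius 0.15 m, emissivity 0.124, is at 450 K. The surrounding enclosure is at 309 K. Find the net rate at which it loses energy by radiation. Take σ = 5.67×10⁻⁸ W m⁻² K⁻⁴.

Q ≈ 63.4 W

A = 4πr² = 4π × (0.15)² = 0.283 m².
Q = εσA(T⁴ − T_s⁴). T⁴ − T_s⁴ = (450)⁴ − (309)⁴ = 4.10×10^10 − 9.12×10^9 = 3.19×10^10 K⁴.
Q = 0.124 × 5.67×10⁻⁸ × 0.283 × 3.19×10^10 = 63.4 W.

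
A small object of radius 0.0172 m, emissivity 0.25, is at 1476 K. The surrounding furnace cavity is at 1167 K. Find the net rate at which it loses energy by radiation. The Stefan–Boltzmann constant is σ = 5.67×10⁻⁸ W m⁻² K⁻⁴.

A = 4πr² = 4π × (0.0172)² = 3.72×10^-3 m².
Q = εσA(T⁴ − T_s⁴). T⁴ − T_s⁴ = (1476)⁴ − (1167)⁴ = 4.75×10^12 − 1.85×10^12 = 2.89×10^12 K⁴.
Q = 0.25 × 5.67×10⁻⁸ × 3.72×10^-3 × 2.89×10^12 = 152 W.

Q ≈ 152 W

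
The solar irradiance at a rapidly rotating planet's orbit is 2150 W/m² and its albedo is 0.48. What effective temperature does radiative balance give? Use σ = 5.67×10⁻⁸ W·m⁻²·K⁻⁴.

Power absorbed = (1−a)S·πR²; power emitted = 4πR²σT⁴. Equating and cancelling πR²:
T = ((1−a)S / 4σ)^(1/4) = (1120 / (4 × 5.67×10⁻⁸))^(1/4) = (4.93×10^9)^(1/4).
T = 265 K.

T ≈ 265 K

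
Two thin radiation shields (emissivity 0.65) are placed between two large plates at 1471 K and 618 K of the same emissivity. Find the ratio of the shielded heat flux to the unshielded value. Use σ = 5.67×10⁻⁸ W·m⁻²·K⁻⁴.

ratio ≈ 0.333

With N identical shields there are N+1 = 3 gaps in series, each with the same radiative resistance, so the flux falls to 1/(N+1) of its unshielded value.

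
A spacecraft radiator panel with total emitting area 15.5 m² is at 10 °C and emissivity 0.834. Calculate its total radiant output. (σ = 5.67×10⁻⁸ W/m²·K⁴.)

P ≈ 4700 W

10 °C = 283 K.
P = εσAT⁴ = 0.834 × 5.67×10⁻⁸ × 15.5 × (283)⁴ = 0.834 × 5.67×10⁻⁸ × 15.5 × 6.41×10^9.
P = 4700 W.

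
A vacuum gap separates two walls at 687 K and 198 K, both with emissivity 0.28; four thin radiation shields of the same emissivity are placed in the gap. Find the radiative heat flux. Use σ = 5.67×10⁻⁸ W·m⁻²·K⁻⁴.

q ≈ 408 W/m²

Each of the 5 gaps contributes resistance (2/ε − 1) = 2/0.28 − 1 = 6.143; total = 30.71.
q = σ(T₁⁴ − T₂⁴) / 30.71 = 5.67×10⁻⁸ × 2.21×10^11 / 30.71 = 408 W/m².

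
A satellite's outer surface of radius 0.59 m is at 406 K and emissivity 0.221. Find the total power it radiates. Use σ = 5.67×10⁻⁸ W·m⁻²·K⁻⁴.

P ≈ 1490 W

A = 4πr² = 4π × (0.59)² = 4.37 m².
P = εσAT⁴ = 0.221 × 5.67×10⁻⁸ × 4.37 × (406)⁴ = 0.221 × 5.67×10⁻⁸ × 4.37 × 2.72×10^10.
P = 1490 W.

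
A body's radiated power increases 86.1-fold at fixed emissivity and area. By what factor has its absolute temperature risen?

P ∝ T⁴ ⇒ T ∝ P^(1/4), so T scales by (86.1)^(1/4) = 3.05.

factor ≈ 3.05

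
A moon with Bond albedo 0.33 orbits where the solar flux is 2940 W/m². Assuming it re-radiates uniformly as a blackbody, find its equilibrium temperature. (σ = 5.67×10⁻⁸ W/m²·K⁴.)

T ≈ 305 K

Power absorbed = (1−a)S·πR²; power emitted = 4πR²σT⁴. Equating and cancelling πR²:
T = ((1−a)S / 4σ)^(1/4) = (1970 / (4 × 5.67×10⁻⁸))^(1/4) = (8.69×10^9)^(1/4).
T = 305 K.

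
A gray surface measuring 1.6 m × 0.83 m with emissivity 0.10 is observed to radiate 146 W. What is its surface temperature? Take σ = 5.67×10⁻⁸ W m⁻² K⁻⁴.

T ≈ 373 K

A = 1.6 × 0.83 = 1.33 m².
From P = εσAT⁴, T = (P / εσA)^(1/4) = (146 / (0.10 × 5.67×10⁻⁸ × 1.33))^(1/4).
T = (1.94×10^10)^(1/4) = 373 K.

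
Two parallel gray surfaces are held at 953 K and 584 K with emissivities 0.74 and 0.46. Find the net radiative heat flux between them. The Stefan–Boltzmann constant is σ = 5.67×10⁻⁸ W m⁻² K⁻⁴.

For two large parallel gray plates, q = σ(T₁⁴ − T₂⁴) / (1/ε₁ + 1/ε₂ − 1).
1/ε₁ + 1/ε₂ − 1 = 1/0.74 + 1/0.46 − 1 = 2.525.
T₁⁴ − T₂⁴ = 8.25×10^11 − 1.16×10^11 = 7.09×10^11 K⁴.
q = 5.67×10⁻⁸ × 7.09×10^11 / 2.525 = 15900 W/m².

q ≈ 15900 W/m²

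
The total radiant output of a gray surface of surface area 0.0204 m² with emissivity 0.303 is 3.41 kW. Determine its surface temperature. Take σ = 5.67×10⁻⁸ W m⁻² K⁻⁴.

From P = εσAT⁴, T = (P / εσA)^(1/4) = (3410 / (0.303 × 5.67×10⁻⁸ × 0.0204))^(1/4).
T = (9.73×10^12)^(1/4) = 1770 K.

T ≈ 1770 K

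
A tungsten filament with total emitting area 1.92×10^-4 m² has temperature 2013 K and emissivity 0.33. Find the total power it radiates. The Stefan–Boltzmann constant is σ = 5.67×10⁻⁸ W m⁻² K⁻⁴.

P ≈ 59.0 W

Stefan–Boltzmann: P = εσAT⁴ = 0.33 × 5.67×10⁻⁸ × 1.92×10^-4 × (2013)⁴ = 0.33 × 5.67×10⁻⁸ × 1.92×10^-4 × 1.64×10^13.
P = 59.0 W.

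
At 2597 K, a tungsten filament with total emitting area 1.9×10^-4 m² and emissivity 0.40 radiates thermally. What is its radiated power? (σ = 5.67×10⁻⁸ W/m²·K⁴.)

P ≈ 196 W

P = εσAT⁴ = 0.40 × 5.67×10⁻⁸ × 1.90×10^-4 × (2597)⁴ = 0.40 × 5.67×10⁻⁸ × 1.90×10^-4 × 4.55×10^13.
P = 196 W.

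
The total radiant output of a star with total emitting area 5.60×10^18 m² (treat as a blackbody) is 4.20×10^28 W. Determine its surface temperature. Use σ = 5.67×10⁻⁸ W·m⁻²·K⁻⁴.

From P = σAT⁴, T = (P / σA)^(1/4) = (4.20×10^28 / (5.67×10⁻⁸ × 5.60×10^18))^(1/4).
T = (1.32×10^17)^(1/4) = 19100 K.

T ≈ 19100 K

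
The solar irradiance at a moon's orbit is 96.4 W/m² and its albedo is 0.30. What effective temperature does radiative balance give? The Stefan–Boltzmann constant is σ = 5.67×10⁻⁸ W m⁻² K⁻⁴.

T ≈ 131 K

Power absorbed = (1−a)S·πR²; power emitted = 4πR²σT⁴. Equating and cancelling πR²:
T = ((1−a)S / 4σ)^(1/4) = (67.5 / (4 × 5.67×10⁻⁸))^(1/4) = (2.98×10^8)^(1/4).
T = 131 K.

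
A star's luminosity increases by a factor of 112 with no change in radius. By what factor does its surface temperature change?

P ∝ T⁴ ⇒ T ∝ P^(1/4), so T scales by (112)^(1/4) = 3.25.

factor ≈ 3.25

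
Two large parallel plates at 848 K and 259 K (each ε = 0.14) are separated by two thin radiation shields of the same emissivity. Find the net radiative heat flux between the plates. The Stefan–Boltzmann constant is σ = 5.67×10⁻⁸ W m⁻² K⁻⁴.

Each of the 3 gaps contributes resistance (2/ε − 1) = 2/0.14 − 1 = 13.29; total = 39.86.
q = σ(T₁⁴ − T₂⁴) / 39.86 = 5.67×10⁻⁸ × 5.13×10^11 / 39.86 = 729 W/m².

q ≈ 729 W/m²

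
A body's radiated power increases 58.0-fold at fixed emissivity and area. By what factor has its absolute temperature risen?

factor ≈ 2.76

P ∝ T⁴ ⇒ T ∝ P^(1/4), so T scales by (58.0)^(1/4) = 2.76.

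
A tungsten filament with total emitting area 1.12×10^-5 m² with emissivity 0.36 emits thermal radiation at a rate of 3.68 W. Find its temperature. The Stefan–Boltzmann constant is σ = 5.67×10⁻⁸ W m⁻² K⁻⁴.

From P = εσAT⁴, T = (P / εσA)^(1/4) = (3.68 / (0.36 × 5.67×10⁻⁸ × 1.12×10^-5))^(1/4).
T = (1.61×10^13)^(1/4) = 2000 K.

T ≈ 2000 K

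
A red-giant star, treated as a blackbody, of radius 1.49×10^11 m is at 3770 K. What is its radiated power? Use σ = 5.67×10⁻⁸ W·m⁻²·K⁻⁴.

A = 4πr² = 4π × (1.49×10^11)² = 2.79×10^23 m².
P = σAT⁴ = 5.67×10⁻⁸ × 2.79×10^23 × (3770)⁴ = 5.67×10⁻⁸ × 2.79×10^23 × 2.02×10^14.
P = 3.20×10^30 W.

P ≈ 3.20×10^30 W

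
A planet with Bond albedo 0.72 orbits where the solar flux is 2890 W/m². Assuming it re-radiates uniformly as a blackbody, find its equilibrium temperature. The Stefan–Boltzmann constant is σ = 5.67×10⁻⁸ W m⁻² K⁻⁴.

T ≈ 244 K

Power absorbed = (1−a)S·πR²; power emitted = 4πR²σT⁴. Equating and cancelling πR²:
T = ((1−a)S / 4σ)^(1/4) = (809 / (4 × 5.67×10⁻⁸))^(1/4) = (3.57×10^9)^(1/4).
T = 244 K.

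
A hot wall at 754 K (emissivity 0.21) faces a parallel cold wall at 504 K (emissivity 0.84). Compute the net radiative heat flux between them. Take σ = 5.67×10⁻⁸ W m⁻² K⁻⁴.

For two large parallel gray plates, q = σ(T₁⁴ − T₂⁴) / (1/ε₁ + 1/ε₂ − 1).
1/ε₁ + 1/ε₂ − 1 = 1/0.21 + 1/0.84 − 1 = 4.952.
T₁⁴ − T₂⁴ = 3.23×10^11 − 6.45×10^10 = 2.59×10^11 K⁴.
q = 5.67×10⁻⁸ × 2.59×10^11 / 4.952 = 2960 W/m².

q ≈ 2960 W/m²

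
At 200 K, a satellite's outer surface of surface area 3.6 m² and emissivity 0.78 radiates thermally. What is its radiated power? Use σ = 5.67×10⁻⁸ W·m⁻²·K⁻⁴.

P ≈ 255 W

Stefan–Boltzmann: P = εσAT⁴ = 0.78 × 5.67×10⁻⁸ × 3.60 × (200)⁴ = 0.78 × 5.67×10⁻⁸ × 3.60 × 1.60×10^9.
P = 255 W.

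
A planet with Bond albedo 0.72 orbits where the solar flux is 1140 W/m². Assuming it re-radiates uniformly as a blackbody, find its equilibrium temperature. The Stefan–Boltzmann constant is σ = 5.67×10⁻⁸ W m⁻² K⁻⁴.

Power absorbed = (1−a)S·πR²; power emitted = 4πR²σT⁴. Equating and cancelling πR²:
T = ((1−a)S / 4σ)^(1/4) = (319 / (4 × 5.67×10⁻⁸))^(1/4) = (1.41×10^9)^(1/4).
T = 194 K.

T ≈ 194 K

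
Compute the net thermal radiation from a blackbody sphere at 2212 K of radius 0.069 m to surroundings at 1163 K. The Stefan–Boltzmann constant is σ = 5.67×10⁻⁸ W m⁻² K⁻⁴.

A = 4πr² = 4π × (0.069)² = 0.0598 m².
Q = σA(T⁴ − T_s⁴). T⁴ − T_s⁴ = (2212)⁴ − (1163)⁴ = 2.39×10^13 − 1.83×10^12 = 2.21×10^13 K⁴.
Q = 5.67×10⁻⁸ × 0.0598 × 2.21×10^13 = 75000 W.

Q ≈ 75000 W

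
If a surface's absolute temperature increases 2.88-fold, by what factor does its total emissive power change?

factor ≈ 68.8

P ∝ T⁴, so the power scales as (2.88)⁴ = 68.8.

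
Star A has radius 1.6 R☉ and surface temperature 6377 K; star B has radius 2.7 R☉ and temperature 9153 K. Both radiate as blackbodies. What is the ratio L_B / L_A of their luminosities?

L_B/L_A ≈ 12.1

L = 4πR²σT⁴ ∝ R²T⁴, so L_B/L_A = (2.7/1.6)² × (9153/6377)⁴ = 2.85 × 4.24 = 12.1.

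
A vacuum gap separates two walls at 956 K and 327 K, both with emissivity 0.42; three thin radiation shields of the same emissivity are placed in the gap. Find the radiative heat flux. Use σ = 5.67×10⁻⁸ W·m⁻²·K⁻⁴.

Each of the 4 gaps contributes resistance (2/ε − 1) = 2/0.42 − 1 = 3.762; total = 15.05.
q = σ(T₁⁴ − T₂⁴) / 15.05 = 5.67×10⁻⁸ × 8.24×10^11 / 15.05 = 3100 W/m².

q ≈ 3100 W/m²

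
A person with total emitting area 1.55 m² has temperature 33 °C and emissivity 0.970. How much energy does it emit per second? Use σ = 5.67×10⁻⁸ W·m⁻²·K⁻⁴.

P ≈ 747 W

33 °C = 306 K.
Stefan–Boltzmann: P = εσAT⁴ = 0.970 × 5.67×10⁻⁸ × 1.55 × (306)⁴ = 0.970 × 5.67×10⁻⁸ × 1.55 × 8.77×10^9.
P = 747 W.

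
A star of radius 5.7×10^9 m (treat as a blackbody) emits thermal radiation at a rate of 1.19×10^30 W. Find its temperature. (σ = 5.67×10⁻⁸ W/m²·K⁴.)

A = 4πr² = 4π × (5.7×10^9)² = 4.08×10^20 m².
From P = σAT⁴, T = (P / σA)^(1/4) = (1.19×10^30 / (5.67×10⁻⁸ × 4.08×10^20))^(1/4).
T = (5.14×10^16)^(1/4) = 15100 K.

T ≈ 15100 K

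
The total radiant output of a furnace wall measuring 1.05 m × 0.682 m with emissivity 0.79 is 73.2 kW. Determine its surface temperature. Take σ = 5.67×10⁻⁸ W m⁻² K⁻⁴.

T ≈ 1230 K

A = 1.05 × 0.682 = 0.716 m².
From P = εσAT⁴, T = (P / εσA)^(1/4) = (73200 / (0.79 × 5.67×10⁻⁸ × 0.716))^(1/4).
T = (2.28×10^12)^(1/4) = 1230 K.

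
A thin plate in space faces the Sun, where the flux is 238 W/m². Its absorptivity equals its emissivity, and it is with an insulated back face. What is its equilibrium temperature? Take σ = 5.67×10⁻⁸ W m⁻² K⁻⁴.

T ≈ 255 K

Absorbed flux αS = emitted flux εσT⁴ (one radiating face); with α = ε, T = (S/σ)^(1/4).
T = (238 / 5.67×10⁻⁸)^(1/4) = (4.20×10^9)^(1/4).
T = 255 K.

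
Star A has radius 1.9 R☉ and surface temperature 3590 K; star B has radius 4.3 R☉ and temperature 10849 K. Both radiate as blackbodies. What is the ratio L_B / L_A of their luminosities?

L_B/L_A ≈ 427

L = 4πR²σT⁴ ∝ R²T⁴, so L_B/L_A = (4.3/1.9)² × (10849/3590)⁴ = 5.12 × 83.4 = 427.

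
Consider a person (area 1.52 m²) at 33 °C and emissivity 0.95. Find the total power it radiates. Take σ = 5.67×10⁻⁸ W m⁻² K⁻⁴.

P ≈ 718 W

33 °C = 306 K.
P = εσAT⁴ = 0.95 × 5.67×10⁻⁸ × 1.52 × (306)⁴ = 0.95 × 5.67×10⁻⁸ × 1.52 × 8.77×10^9.
P = 718 W.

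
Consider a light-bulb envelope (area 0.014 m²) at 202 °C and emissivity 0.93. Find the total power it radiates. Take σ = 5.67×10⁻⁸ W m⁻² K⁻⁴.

202 °C = 475 K.
P = εσAT⁴ = 0.93 × 5.67×10⁻⁸ × 0.0140 × (475)⁴ = 0.93 × 5.67×10⁻⁸ × 0.0140 × 5.09×10^10.
P = 37.6 W.

P ≈ 37.6 W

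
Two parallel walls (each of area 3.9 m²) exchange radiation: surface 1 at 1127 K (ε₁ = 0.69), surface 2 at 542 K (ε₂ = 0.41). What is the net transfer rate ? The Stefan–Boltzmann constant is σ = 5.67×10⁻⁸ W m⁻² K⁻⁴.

Q ≈ 1.17×10^5 W

For two large parallel gray plates, q = σ(T₁⁴ − T₂⁴) / (1/ε₁ + 1/ε₂ − 1).
1/ε₁ + 1/ε₂ − 1 = 1/0.69 + 1/0.41 − 1 = 2.888.
T₁⁴ − T₂⁴ = 1.61×10^12 − 8.63×10^10 = 1.53×10^12 K⁴.
q = 5.67×10⁻⁸ × 1.53×10^12 / 2.888 = 30000 W/m².
Q = q·A = 30000 × 3.9 = 1.17×10^5 W.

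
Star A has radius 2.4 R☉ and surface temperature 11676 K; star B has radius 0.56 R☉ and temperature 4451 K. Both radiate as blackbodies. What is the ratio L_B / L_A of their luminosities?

L = 4πR²σT⁴ ∝ R²T⁴, so L_B/L_A = (0.56/2.4)² × (4451/11676)⁴ = 0.0544 × 0.0211 = 1.15×10^-3.

L_B/L_A ≈ 1.15×10^-3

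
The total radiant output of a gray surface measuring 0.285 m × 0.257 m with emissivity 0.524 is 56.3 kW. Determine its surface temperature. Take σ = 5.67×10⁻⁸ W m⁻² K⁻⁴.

T ≈ 2260 K

A = 0.285 × 0.257 = 0.0732 m².
From P = εσAT⁴, T = (P / εσA)^(1/4) = (56300 / (0.524 × 5.67×10⁻⁸ × 0.0732))^(1/4).
T = (2.59×10^13)^(1/4) = 2260 K.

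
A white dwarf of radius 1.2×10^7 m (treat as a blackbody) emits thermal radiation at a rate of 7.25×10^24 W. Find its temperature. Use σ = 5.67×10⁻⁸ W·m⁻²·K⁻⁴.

T ≈ 16300 K

A = 4πr² = 4π × (1.2×10^7)² = 1.81×10^15 m².
From P = σAT⁴, T = (P / σA)^(1/4) = (7.25×10^24 / (5.67×10⁻⁸ × 1.81×10^15))^(1/4).
T = (7.07×10^16)^(1/4) = 16300 K.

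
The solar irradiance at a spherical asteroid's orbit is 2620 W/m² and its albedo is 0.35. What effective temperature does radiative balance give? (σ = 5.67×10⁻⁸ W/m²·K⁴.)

T ≈ 294 K

Power absorbed = (1−a)S·πR²; power emitted = 4πR²σT⁴. Equating and cancelling πR²:
T = ((1−a)S / 4σ)^(1/4) = (1700 / (4 × 5.67×10⁻⁸))^(1/4) = (7.51×10^9)^(1/4).
T = 294 K.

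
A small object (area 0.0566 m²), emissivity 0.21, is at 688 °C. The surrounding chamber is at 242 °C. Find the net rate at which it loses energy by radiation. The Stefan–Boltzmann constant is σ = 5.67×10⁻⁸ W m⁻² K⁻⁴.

Q ≈ 527 W

Convert: 688 °C = 961 K; 242 °C = 515 K.
Q = εσA(T⁴ − T_s⁴). T⁴ − T_s⁴ = (961)⁴ − (515)⁴ = 8.53×10^11 − 7.03×10^10 = 7.83×10^11 K⁴.
Q = 0.21 × 5.67×10⁻⁸ × 0.0566 × 7.83×10^11 = 527 W.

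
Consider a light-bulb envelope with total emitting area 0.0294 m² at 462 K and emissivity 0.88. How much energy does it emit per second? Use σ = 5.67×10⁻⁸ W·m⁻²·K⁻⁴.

P = εσAT⁴ = 0.88 × 5.67×10⁻⁸ × 0.0294 × (462)⁴ = 0.88 × 5.67×10⁻⁸ × 0.0294 × 4.56×10^10.
P = 66.8 W.

P ≈ 66.8 W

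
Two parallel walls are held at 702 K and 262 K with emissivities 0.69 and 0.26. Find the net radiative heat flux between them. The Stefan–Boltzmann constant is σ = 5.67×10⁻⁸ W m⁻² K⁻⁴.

q ≈ 3140 W/m²

For two large parallel gray plates, q = σ(T₁⁴ − T₂⁴) / (1/ε₁ + 1/ε₂ − 1).
1/ε₁ + 1/ε₂ − 1 = 1/0.69 + 1/0.26 − 1 = 4.295.
T₁⁴ − T₂⁴ = 2.43×10^11 − 4.71×10^9 = 2.38×10^11 K⁴.
q = 5.67×10⁻⁸ × 2.38×10^11 / 4.295 = 3140 W/m².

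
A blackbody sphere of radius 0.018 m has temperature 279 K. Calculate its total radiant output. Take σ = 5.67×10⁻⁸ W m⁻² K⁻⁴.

P ≈ 1.40 W

A = 4πr² = 4π × (0.018)² = 4.07×10^-3 m².
P = σAT⁴ = 5.67×10⁻⁸ × 4.07×10^-3 × (279)⁴ = 5.67×10⁻⁸ × 4.07×10^-3 × 6.06×10^9.
P = 1.40 W.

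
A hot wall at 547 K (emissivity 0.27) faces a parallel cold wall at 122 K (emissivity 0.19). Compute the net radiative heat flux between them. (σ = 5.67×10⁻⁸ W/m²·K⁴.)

q ≈ 636 W/m²

For two large parallel gray plates, q = σ(T₁⁴ − T₂⁴) / (1/ε₁ + 1/ε₂ − 1).
1/ε₁ + 1/ε₂ − 1 = 1/0.27 + 1/0.19 − 1 = 7.967.
T₁⁴ − T₂⁴ = 8.95×10^10 − 2.22×10^8 = 8.93×10^10 K⁴.
q = 5.67×10⁻⁸ × 8.93×10^10 / 7.967 = 636 W/m².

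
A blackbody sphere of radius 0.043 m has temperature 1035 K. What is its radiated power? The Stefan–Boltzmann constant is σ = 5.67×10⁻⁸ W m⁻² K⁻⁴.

P ≈ 1510 W

A = 4πr² = 4π × (0.043)² = 0.0232 m².
P = σAT⁴ = 5.67×10⁻⁸ × 0.0232 × (1035)⁴ = 5.67×10⁻⁸ × 0.0232 × 1.15×10^12.
P = 1510 W.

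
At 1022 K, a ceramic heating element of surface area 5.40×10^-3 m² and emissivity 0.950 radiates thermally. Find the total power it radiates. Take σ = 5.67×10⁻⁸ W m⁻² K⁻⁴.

Stefan–Boltzmann: P = εσAT⁴ = 0.950 × 5.67×10⁻⁸ × 5.40×10^-3 × (1022)⁴ = 0.950 × 5.67×10⁻⁸ × 5.40×10^-3 × 1.09×10^12.
P = 317 W.

P ≈ 317 W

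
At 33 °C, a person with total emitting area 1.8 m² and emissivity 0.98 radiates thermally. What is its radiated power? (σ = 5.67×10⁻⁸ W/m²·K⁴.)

33 °C = 306 K.
Stefan–Boltzmann: P = εσAT⁴ = 0.98 × 5.67×10⁻⁸ × 1.80 × (306)⁴ = 0.98 × 5.67×10⁻⁸ × 1.80 × 8.77×10^9.
P = 877 W.

P ≈ 877 W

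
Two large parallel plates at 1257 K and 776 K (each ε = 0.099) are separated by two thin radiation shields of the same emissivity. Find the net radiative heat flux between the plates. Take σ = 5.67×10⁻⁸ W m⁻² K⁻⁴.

q ≈ 2100 W/m²

Each of the 3 gaps contributes resistance (2/ε − 1) = 2/0.099 − 1 = 19.20; total = 57.61.
q = σ(T₁⁴ − T₂⁴) / 57.61 = 5.67×10⁻⁸ × 2.13×10^12 / 57.61 = 2100 W/m².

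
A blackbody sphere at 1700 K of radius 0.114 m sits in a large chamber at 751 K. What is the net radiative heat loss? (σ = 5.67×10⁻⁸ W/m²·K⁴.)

A = 4πr² = 4π × (0.114)² = 0.163 m².
Q = σA(T⁴ − T_s⁴). T⁴ − T_s⁴ = (1700)⁴ − (751)⁴ = 8.35×10^12 − 3.18×10^11 = 8.03×10^12 K⁴.
Q = 5.67×10⁻⁸ × 0.163 × 8.03×10^12 = 74400 W.

Q ≈ 74400 W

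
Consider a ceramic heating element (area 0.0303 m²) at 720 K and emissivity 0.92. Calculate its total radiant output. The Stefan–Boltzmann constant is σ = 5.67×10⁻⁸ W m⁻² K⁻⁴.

P ≈ 425 W

P = εσAT⁴ = 0.92 × 5.67×10⁻⁸ × 0.0303 × (720)⁴ = 0.92 × 5.67×10⁻⁸ × 0.0303 × 2.69×10^11.
P = 425 W.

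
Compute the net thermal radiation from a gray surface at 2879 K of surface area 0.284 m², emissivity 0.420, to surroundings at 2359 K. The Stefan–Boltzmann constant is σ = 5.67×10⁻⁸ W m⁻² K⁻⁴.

Q ≈ 2.55×10^5 W

Q = εσA(T⁴ − T_s⁴). T⁴ − T_s⁴ = (2879)⁴ − (2359)⁴ = 6.87×10^13 − 3.10×10^13 = 3.77×10^13 K⁴.
Q = 0.420 × 5.67×10⁻⁸ × 0.284 × 3.77×10^13 = 2.55×10^5 W.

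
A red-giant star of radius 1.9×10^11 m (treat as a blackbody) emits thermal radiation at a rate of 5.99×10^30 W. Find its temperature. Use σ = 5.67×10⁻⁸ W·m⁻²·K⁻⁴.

T ≈ 3910 K

A = 4πr² = 4π × (1.9×10^11)² = 4.54×10^23 m².
From P = σAT⁴, T = (P / σA)^(1/4) = (5.99×10^30 / (5.67×10⁻⁸ × 4.54×10^23))^(1/4).
T = (2.33×10^14)^(1/4) = 3910 K.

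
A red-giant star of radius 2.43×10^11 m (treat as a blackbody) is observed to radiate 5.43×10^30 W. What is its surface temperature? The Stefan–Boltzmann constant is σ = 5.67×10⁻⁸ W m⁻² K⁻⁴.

T ≈ 3370 K

A = 4πr² = 4π × (2.43×10^11)² = 7.42×10^23 m².
From P = σAT⁴, T = (P / σA)^(1/4) = (5.43×10^30 / (5.67×10⁻⁸ × 7.42×10^23))^(1/4).
T = (1.29×10^14)^(1/4) = 3370 K.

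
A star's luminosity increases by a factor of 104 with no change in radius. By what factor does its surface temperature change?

P ∝ T⁴ ⇒ T ∝ P^(1/4), so T scales by (104)^(1/4) = 3.19.

factor ≈ 3.19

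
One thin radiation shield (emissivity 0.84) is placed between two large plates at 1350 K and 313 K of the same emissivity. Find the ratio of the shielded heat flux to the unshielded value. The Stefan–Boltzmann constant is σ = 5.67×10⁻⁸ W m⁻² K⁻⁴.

ratio ≈ 0.500

With N identical shields there are N+1 = 2 gaps in series, each with the same radiative resistance, so the flux falls to 1/(N+1) of its unshielded value.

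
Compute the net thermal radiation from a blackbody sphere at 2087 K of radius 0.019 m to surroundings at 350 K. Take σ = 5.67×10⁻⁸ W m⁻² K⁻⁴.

Q ≈ 4880 W

A = 4πr² = 4π × (0.019)² = 4.54×10^-3 m².
Q = σA(T⁴ − T_s⁴). T⁴ − T_s⁴ = (2087)⁴ − (350)⁴ = 1.90×10^13 − 1.50×10^10 = 1.90×10^13 K⁴.
Q = 5.67×10⁻⁸ × 4.54×10^-3 × 1.90×10^13 = 4880 W.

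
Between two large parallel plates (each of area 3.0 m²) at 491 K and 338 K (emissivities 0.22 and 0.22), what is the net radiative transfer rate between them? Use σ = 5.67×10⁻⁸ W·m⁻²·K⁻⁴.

Q ≈ 947 W

For two large parallel gray plates, q = σ(T₁⁴ − T₂⁴) / (1/ε₁ + 1/ε₂ − 1).
1/ε₁ + 1/ε₂ − 1 = 1/0.22 + 1/0.22 − 1 = 8.091.
T₁⁴ − T₂⁴ = 5.81×10^10 − 1.31×10^10 = 4.51×10^10 K⁴.
q = 5.67×10⁻⁸ × 4.51×10^10 / 8.091 = 316 W/m².
Q = q·A = 316 × 3.0 = 947 W.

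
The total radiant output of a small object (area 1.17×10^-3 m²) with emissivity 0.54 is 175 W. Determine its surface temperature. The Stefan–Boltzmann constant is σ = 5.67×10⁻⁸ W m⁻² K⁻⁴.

From P = εσAT⁴, T = (P / εσA)^(1/4) = (175 / (0.54 × 5.67×10⁻⁸ × 1.17×10^-3))^(1/4).
T = (4.89×10^12)^(1/4) = 1490 K.

T ≈ 1490 K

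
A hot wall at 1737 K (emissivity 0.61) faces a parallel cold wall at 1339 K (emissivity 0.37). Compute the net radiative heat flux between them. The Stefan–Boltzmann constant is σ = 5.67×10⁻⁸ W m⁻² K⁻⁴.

For two large parallel gray plates, q = σ(T₁⁴ − T₂⁴) / (1/ε₁ + 1/ε₂ − 1).
1/ε₁ + 1/ε₂ − 1 = 1/0.61 + 1/0.37 − 1 = 3.342.
T₁⁴ − T₂⁴ = 9.10×10^12 − 3.21×10^12 = 5.89×10^12 K⁴.
q = 5.67×10⁻⁸ × 5.89×10^12 / 3.342 = 99900 W/m².

q ≈ 99900 W/m²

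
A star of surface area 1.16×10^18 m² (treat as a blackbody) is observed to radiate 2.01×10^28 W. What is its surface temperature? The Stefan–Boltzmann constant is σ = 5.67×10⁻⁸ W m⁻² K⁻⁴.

T ≈ 23500 K

From P = σAT⁴, T = (P / σA)^(1/4) = (2.01×10^28 / (5.67×10⁻⁸ × 1.16×10^18))^(1/4).
T = (3.06×10^17)^(1/4) = 23500 K.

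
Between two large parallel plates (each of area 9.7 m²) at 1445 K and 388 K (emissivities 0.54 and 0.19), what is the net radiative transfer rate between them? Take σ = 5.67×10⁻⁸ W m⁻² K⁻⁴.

Q ≈ 3.90×10^5 W

For two large parallel gray plates, q = σ(T₁⁴ − T₂⁴) / (1/ε₁ + 1/ε₂ − 1).
1/ε₁ + 1/ε₂ − 1 = 1/0.54 + 1/0.19 − 1 = 6.115.
T₁⁴ − T₂⁴ = 4.36×10^12 − 2.27×10^10 = 4.34×10^12 K⁴.
q = 5.67×10⁻⁸ × 4.34×10^12 / 6.115 = 40200 W/m².
Q = q·A = 40200 × 9.7 = 3.90×10^5 W.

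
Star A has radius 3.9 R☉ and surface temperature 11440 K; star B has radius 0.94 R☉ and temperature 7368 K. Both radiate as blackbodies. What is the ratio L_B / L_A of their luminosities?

L_B/L_A ≈ 10.00×10^-3

L = 4πR²σT⁴ ∝ R²T⁴, so L_B/L_A = (0.94/3.9)² × (7368/11440)⁴ = 0.0581 × 0.172 = 10.00×10^-3.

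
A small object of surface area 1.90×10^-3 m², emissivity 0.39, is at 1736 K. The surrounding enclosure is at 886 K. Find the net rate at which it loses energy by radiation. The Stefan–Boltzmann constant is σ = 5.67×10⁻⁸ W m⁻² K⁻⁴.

Q ≈ 356 W

Q = εσA(T⁴ − T_s⁴). T⁴ − T_s⁴ = (1736)⁴ − (886)⁴ = 9.08×10^12 − 6.16×10^11 = 8.47×10^12 K⁴.
Q = 0.39 × 5.67×10⁻⁸ × 1.90×10^-3 × 8.47×10^12 = 356 W.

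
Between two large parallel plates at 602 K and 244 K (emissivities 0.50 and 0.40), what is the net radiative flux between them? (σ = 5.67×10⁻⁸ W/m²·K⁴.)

q ≈ 2070 W/m²

For two large parallel gray plates, q = σ(T₁⁴ − T₂⁴) / (1/ε₁ + 1/ε₂ − 1).
1/ε₁ + 1/ε₂ − 1 = 1/0.50 + 1/0.40 − 1 = 3.500.
T₁⁴ − T₂⁴ = 1.31×10^11 − 3.54×10^9 = 1.28×10^11 K⁴.
q = 5.67×10⁻⁸ × 1.28×10^11 / 3.500 = 2070 W/m².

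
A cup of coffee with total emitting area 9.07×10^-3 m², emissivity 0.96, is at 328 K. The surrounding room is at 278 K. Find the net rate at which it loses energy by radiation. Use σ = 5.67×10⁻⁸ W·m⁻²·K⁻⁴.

Q = εσA(T⁴ − T_s⁴). T⁴ − T_s⁴ = (328)⁴ − (278)⁴ = 1.16×10^10 − 5.97×10^9 = 5.60×10^9 K⁴.
Q = 0.96 × 5.67×10⁻⁸ × 9.07×10^-3 × 5.60×10^9 = 2.77 W.

Q ≈ 2.77 W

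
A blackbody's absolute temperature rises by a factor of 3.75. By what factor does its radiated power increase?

P ∝ T⁴, so the power scales as (3.75)⁴ = 198.

factor ≈ 198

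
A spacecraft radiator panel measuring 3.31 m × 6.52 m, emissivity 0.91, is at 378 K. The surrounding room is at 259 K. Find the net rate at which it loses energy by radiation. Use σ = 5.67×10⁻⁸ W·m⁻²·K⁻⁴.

Q ≈ 17700 W

A = 3.31 × 6.52 = 21.6 m².
Q = εσA(T⁴ − T_s⁴). T⁴ − T_s⁴ = (378)⁴ − (259)⁴ = 2.04×10^10 − 4.50×10^9 = 1.59×10^10 K⁴.
Q = 0.91 × 5.67×10⁻⁸ × 21.6 × 1.59×10^10 = 17700 W.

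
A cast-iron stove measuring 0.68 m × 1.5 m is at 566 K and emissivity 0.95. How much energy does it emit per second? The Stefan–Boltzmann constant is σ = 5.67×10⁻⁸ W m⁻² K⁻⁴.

A = 0.68 × 1.5 = 1.02 m².
P = εσAT⁴ = 0.95 × 5.67×10⁻⁸ × 1.02 × (566)⁴ = 0.95 × 5.67×10⁻⁸ × 1.02 × 1.03×10^11.
P = 5640 W.

P ≈ 5640 W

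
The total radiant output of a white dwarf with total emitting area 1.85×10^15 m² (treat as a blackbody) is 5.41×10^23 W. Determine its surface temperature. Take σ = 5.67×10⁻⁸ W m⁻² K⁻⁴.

T ≈ 8470 K

From P = σAT⁴, T = (P / σA)^(1/4) = (5.41×10^23 / (5.67×10⁻⁸ × 1.85×10^15))^(1/4).
T = (5.16×10^15)^(1/4) = 8470 K.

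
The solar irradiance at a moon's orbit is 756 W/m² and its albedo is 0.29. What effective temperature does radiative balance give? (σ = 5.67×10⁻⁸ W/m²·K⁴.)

T ≈ 221 K

Power absorbed = (1−a)S·πR²; power emitted = 4πR²σT⁴. Equating and cancelling πR²:
T = ((1−a)S / 4σ)^(1/4) = (537 / (4 × 5.67×10⁻⁸))^(1/4) = (2.37×10^9)^(1/4).
T = 221 K.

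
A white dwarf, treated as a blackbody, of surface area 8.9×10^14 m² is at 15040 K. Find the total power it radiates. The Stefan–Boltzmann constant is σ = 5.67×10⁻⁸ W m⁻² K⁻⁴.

P = σAT⁴ = 5.67×10⁻⁸ × 8.90×10^14 × (15040)⁴ = 5.67×10⁻⁸ × 8.90×10^14 × 5.12×10^16.
P = 2.58×10^24 W.

P ≈ 2.58×10^24 W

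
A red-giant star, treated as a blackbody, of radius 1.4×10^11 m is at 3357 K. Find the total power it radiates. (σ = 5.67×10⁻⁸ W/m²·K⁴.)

A = 4πr² = 4π × (1.4×10^11)² = 2.46×10^23 m².
P = σAT⁴ = 5.67×10⁻⁸ × 2.46×10^23 × (3357)⁴ = 5.67×10⁻⁸ × 2.46×10^23 × 1.27×10^14.
P = 1.77×10^30 W.

P ≈ 1.77×10^30 W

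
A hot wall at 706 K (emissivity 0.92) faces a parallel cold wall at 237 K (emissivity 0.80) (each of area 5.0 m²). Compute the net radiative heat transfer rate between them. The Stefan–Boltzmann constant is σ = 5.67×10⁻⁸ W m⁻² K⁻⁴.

For two large parallel gray plates, q = σ(T₁⁴ − T₂⁴) / (1/ε₁ + 1/ε₂ − 1).
1/ε₁ + 1/ε₂ − 1 = 1/0.92 + 1/0.80 − 1 = 1.337.
T₁⁴ − T₂⁴ = 2.48×10^11 − 3.15×10^9 = 2.45×10^11 K⁴.
q = 5.67×10⁻⁸ × 2.45×10^11 / 1.337 = 10400 W/m².
Q = q·A = 10400 × 5.0 = 52000 W.

Q ≈ 52000 W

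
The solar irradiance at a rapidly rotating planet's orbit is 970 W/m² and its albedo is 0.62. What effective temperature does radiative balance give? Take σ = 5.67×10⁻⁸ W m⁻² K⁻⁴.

T ≈ 201 K

Power absorbed = (1−a)S·πR²; power emitted = 4πR²σT⁴. Equating and cancelling πR²:
T = ((1−a)S / 4σ)^(1/4) = (369 / (4 × 5.67×10⁻⁸))^(1/4) = (1.63×10^9)^(1/4).
T = 201 K.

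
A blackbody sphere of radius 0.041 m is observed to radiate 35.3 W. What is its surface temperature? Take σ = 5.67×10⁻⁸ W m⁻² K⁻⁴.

A = 4πr² = 4π × (0.041)² = 0.0211 m².
From P = σAT⁴, T = (P / σA)^(1/4) = (35.3 / (5.67×10⁻⁸ × 0.0211))^(1/4).
T = (2.95×10^10)^(1/4) = 414 K.

T ≈ 414 K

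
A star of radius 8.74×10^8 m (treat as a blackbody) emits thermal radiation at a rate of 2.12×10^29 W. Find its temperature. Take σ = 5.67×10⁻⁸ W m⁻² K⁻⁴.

A = 4πr² = 4π × (8.74×10^8)² = 9.60×10^18 m².
From P = σAT⁴, T = (P / σA)^(1/4) = (2.12×10^29 / (5.67×10⁻⁸ × 9.60×10^18))^(1/4).
T = (3.90×10^17)^(1/4) = 25000 K.

T ≈ 25000 K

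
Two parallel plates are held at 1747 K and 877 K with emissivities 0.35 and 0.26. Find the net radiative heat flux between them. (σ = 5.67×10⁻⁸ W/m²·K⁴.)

For two large parallel gray plates, q = σ(T₁⁴ − T₂⁴) / (1/ε₁ + 1/ε₂ − 1).
1/ε₁ + 1/ε₂ − 1 = 1/0.35 + 1/0.26 − 1 = 5.703.
T₁⁴ − T₂⁴ = 9.31×10^12 − 5.92×10^11 = 8.72×10^12 K⁴.
q = 5.67×10⁻⁸ × 8.72×10^12 / 5.703 = 86700 W/m².

q ≈ 86700 W/m²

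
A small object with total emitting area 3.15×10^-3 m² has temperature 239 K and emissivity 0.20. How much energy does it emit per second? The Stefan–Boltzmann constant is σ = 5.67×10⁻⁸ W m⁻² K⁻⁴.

P ≈ 0.117 W

Stefan–Boltzmann: P = εσAT⁴ = 0.20 × 5.67×10⁻⁸ × 3.15×10^-3 × (239)⁴ = 0.20 × 5.67×10⁻⁸ × 3.15×10^-3 × 3.26×10^9.
P = 0.117 W.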